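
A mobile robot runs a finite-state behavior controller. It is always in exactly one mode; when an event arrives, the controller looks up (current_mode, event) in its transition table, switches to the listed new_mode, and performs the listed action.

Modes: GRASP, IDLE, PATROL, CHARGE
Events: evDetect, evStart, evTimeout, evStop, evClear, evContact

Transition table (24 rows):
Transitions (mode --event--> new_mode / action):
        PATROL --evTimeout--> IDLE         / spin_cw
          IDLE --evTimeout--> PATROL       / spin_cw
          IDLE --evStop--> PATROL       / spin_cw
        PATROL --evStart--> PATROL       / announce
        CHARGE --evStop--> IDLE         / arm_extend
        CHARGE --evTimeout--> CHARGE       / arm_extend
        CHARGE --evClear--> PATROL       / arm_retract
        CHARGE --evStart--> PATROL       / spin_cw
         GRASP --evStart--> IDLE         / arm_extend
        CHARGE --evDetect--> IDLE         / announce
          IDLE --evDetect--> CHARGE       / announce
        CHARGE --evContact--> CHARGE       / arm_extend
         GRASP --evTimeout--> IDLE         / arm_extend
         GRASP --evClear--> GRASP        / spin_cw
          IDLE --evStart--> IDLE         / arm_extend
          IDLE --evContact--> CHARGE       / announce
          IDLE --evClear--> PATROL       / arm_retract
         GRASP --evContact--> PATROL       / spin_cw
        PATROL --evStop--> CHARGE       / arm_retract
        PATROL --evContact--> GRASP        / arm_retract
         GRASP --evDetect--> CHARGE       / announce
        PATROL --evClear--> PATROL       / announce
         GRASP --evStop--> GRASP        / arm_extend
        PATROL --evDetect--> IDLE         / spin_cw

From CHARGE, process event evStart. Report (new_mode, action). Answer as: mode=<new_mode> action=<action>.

mode=PATROL action=spin_cw

current mode = CHARGE; filter table to that mode:
  (CHARGE, evStop) → (IDLE, arm_extend)
  (CHARGE, evTimeout) → (CHARGE, arm_extend)
  (CHARGE, evClear) → (PATROL, arm_retract)
  (CHARGE, evStart) → (PATROL, spin_cw)  ← event matches
  (CHARGE, evDetect) → (IDLE, announce)
  (CHARGE, evContact) → (CHARGE, arm_extend)
event = evStart selects (PATROL, spin_cw)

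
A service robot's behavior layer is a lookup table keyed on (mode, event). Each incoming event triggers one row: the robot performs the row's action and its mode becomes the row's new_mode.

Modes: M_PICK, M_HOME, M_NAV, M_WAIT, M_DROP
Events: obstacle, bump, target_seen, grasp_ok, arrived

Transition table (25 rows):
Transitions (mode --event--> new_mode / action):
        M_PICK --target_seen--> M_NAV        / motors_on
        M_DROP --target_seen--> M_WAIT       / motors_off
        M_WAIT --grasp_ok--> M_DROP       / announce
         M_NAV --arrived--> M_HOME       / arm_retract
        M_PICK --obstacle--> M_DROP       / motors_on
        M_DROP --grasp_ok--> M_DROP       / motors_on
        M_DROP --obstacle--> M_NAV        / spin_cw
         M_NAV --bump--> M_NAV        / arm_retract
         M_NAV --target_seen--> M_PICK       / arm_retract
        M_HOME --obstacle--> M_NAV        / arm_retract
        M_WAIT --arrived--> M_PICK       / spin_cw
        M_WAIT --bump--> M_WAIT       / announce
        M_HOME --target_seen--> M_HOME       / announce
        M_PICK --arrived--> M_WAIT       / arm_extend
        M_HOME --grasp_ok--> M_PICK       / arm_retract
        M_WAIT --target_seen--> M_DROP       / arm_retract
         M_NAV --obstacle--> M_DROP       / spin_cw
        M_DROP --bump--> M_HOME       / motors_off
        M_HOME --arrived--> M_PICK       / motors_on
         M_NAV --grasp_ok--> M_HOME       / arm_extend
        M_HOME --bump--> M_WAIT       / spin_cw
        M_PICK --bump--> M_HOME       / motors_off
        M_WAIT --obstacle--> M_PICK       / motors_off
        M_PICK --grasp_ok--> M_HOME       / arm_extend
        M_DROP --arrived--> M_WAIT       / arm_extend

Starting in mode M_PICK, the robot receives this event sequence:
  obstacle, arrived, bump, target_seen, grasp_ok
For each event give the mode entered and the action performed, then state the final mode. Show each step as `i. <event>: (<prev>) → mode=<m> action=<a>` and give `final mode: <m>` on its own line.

final mode: M_DROP

1. obstacle: (M_PICK) → mode=M_DROP action=motors_on
2. arrived: (M_DROP) → mode=M_WAIT action=arm_extend
3. bump: (M_WAIT) → mode=M_WAIT action=announce
4. target_seen: (M_WAIT) → mode=M_DROP action=arm_retract
5. grasp_ok: (M_DROP) → mode=M_DROP action=motors_on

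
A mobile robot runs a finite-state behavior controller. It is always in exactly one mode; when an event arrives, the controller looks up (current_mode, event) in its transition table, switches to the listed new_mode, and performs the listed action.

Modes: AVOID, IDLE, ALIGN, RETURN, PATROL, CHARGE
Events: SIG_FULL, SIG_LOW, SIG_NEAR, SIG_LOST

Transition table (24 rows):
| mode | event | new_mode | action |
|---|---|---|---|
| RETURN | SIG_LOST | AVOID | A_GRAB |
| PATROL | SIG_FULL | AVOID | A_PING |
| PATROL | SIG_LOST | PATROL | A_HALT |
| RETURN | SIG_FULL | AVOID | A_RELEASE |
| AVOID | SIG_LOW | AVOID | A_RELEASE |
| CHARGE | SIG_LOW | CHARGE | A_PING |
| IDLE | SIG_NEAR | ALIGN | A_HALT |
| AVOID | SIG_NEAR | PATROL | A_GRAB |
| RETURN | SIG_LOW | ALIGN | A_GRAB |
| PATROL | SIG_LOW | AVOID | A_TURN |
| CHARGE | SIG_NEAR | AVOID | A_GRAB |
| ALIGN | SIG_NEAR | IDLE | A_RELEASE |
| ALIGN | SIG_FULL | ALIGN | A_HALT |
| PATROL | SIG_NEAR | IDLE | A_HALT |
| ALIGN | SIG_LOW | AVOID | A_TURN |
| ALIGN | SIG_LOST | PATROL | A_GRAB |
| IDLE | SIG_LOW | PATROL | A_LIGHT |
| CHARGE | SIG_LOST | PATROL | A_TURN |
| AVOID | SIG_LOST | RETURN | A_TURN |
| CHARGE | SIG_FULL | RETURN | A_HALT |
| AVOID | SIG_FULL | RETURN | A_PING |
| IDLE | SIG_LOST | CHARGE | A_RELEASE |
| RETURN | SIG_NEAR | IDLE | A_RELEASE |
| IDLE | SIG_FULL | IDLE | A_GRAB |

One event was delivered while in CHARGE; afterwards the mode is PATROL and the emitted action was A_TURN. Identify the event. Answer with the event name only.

try SIG_FULL: (CHARGE, SIG_FULL) → (RETURN, A_HALT)
try SIG_LOW: (CHARGE, SIG_LOW) → (CHARGE, A_PING)
try SIG_NEAR: (CHARGE, SIG_NEAR) → (AVOID, A_GRAB)
try SIG_LOST: (CHARGE, SIG_LOST) → (PATROL, A_TURN)  ← matches

SIG_LOST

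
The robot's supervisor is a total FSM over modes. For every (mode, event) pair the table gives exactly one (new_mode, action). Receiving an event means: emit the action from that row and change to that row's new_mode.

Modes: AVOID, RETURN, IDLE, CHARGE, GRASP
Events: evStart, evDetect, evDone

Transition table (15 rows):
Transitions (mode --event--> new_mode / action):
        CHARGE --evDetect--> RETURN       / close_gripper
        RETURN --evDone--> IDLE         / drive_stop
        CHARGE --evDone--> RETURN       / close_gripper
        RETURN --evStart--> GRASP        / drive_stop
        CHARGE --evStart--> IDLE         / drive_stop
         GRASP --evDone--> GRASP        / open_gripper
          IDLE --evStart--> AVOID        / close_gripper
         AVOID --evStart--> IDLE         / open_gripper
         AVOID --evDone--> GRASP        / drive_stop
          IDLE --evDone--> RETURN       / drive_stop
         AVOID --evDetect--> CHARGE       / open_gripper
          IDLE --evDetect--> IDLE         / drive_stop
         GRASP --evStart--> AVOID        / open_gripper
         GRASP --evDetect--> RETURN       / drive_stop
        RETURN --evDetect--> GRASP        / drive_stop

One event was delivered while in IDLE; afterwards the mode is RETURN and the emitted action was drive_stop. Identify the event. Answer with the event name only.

try evStart: (IDLE, evStart) → (AVOID, close_gripper)
try evDetect: (IDLE, evDetect) → (IDLE, drive_stop)
try evDone: (IDLE, evDone) → (RETURN, drive_stop)  ← matches

evDone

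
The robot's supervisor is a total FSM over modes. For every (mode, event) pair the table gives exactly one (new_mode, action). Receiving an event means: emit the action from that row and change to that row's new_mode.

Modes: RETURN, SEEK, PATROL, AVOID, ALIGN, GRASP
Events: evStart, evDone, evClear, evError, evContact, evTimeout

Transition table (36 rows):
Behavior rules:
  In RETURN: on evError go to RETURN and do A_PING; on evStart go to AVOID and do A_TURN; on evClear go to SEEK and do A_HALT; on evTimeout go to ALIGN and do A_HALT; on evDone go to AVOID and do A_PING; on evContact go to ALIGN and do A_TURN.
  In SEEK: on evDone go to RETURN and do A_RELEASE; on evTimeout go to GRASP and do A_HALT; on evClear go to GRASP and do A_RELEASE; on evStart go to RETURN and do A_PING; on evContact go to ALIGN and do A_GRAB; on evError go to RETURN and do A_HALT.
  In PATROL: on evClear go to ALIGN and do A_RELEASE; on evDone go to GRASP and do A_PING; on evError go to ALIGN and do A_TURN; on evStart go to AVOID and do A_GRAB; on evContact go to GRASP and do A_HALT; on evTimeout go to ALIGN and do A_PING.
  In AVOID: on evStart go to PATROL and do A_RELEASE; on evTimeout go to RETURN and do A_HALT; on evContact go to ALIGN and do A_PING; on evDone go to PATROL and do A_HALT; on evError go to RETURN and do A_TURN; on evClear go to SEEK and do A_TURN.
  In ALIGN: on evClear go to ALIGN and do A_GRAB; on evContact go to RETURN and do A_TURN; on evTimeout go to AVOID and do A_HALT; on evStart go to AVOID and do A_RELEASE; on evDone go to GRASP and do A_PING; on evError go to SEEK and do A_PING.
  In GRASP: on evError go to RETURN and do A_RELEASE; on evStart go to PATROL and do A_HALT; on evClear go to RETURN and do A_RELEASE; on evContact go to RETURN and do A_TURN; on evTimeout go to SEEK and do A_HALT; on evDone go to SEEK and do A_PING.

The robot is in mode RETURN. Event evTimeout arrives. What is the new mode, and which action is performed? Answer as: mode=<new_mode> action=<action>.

current mode = RETURN; filter table to that mode:
  (RETURN, evError) → (RETURN, A_PING)
  (RETURN, evStart) → (AVOID, A_TURN)
  (RETURN, evClear) → (SEEK, A_HALT)
  (RETURN, evTimeout) → (ALIGN, A_HALT)  ← event matches
  (RETURN, evDone) → (AVOID, A_PING)
  (RETURN, evContact) → (ALIGN, A_TURN)
event = evTimeout selects (ALIGN, A_HALT)

mode=ALIGN action=A_HALT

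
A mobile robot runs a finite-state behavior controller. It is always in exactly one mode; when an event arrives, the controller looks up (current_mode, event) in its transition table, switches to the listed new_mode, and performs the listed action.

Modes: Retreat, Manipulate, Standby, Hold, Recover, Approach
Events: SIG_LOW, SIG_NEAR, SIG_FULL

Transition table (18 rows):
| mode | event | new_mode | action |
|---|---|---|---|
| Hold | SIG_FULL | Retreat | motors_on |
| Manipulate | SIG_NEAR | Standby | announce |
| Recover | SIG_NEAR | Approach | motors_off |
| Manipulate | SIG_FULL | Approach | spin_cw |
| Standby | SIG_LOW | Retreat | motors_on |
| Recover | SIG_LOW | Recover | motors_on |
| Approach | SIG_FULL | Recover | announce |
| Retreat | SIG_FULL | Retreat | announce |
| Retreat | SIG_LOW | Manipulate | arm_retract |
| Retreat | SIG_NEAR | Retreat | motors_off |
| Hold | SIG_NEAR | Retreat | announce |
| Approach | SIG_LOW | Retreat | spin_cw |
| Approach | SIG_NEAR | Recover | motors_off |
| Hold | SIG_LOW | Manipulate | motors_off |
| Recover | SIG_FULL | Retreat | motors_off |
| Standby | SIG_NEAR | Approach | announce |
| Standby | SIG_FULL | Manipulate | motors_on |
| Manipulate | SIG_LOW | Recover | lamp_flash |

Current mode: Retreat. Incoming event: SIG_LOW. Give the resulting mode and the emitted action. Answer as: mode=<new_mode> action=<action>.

mode=Manipulate action=arm_retract

current mode = Retreat; filter table to that mode:
  (Retreat, SIG_FULL) → (Retreat, announce)
  (Retreat, SIG_LOW) → (Manipulate, arm_retract)  ← event matches
  (Retreat, SIG_NEAR) → (Retreat, motors_off)
event = SIG_LOW selects (Manipulate, arm_retract)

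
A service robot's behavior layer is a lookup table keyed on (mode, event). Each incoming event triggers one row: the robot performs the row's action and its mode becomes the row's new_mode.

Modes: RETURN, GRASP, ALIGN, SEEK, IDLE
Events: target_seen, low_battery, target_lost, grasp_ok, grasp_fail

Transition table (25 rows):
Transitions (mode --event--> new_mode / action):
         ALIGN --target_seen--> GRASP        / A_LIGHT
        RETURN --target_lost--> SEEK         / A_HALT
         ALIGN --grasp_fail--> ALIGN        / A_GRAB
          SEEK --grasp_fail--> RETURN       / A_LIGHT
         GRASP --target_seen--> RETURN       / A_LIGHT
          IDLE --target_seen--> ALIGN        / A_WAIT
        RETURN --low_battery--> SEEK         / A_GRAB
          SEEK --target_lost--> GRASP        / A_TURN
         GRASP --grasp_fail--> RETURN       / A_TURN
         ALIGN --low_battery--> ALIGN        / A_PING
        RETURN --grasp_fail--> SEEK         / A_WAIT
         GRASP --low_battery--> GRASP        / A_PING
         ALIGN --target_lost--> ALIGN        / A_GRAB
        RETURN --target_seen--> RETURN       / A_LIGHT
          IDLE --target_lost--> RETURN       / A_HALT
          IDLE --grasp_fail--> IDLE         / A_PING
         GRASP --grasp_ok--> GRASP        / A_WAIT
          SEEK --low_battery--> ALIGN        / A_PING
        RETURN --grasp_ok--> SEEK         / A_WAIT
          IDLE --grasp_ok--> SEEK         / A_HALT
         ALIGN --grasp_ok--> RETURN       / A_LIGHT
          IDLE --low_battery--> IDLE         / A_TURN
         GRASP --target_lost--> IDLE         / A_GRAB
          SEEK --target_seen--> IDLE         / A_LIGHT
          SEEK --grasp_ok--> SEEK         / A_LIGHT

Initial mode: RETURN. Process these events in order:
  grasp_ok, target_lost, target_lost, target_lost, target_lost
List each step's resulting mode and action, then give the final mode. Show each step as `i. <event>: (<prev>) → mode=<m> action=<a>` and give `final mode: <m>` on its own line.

1. grasp_ok: (RETURN) → mode=SEEK action=A_WAIT
2. target_lost: (SEEK) → mode=GRASP action=A_TURN
3. target_lost: (GRASP) → mode=IDLE action=A_GRAB
4. target_lost: (IDLE) → mode=RETURN action=A_HALT
5. target_lost: (RETURN) → mode=SEEK action=A_HALT

final mode: SEEK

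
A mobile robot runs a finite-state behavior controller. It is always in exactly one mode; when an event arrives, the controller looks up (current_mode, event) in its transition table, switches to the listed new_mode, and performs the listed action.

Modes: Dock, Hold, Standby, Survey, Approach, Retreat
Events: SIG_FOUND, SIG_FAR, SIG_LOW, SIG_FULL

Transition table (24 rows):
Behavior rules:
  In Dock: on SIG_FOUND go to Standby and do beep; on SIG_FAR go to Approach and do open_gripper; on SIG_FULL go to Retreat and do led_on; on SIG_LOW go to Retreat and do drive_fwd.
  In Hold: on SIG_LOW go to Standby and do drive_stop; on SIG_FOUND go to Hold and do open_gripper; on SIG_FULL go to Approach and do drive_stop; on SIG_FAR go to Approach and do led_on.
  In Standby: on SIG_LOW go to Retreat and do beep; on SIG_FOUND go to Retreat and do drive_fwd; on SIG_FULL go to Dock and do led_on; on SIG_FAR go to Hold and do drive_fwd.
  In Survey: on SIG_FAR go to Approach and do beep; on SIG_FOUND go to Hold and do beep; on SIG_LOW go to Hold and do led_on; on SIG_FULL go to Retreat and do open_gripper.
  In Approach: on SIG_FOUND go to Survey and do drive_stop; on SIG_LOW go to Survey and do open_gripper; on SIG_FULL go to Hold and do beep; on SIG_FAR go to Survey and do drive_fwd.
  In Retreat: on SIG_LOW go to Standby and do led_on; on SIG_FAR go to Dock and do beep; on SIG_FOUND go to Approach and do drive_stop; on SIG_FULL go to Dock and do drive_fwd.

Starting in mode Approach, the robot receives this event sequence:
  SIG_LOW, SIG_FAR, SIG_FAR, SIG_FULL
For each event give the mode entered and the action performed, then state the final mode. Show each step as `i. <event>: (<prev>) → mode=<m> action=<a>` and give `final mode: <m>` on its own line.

final mode: Retreat

1. SIG_LOW: (Approach) → mode=Survey action=open_gripper
2. SIG_FAR: (Survey) → mode=Approach action=beep
3. SIG_FAR: (Approach) → mode=Survey action=drive_fwd
4. SIG_FULL: (Survey) → mode=Retreat action=open_gripper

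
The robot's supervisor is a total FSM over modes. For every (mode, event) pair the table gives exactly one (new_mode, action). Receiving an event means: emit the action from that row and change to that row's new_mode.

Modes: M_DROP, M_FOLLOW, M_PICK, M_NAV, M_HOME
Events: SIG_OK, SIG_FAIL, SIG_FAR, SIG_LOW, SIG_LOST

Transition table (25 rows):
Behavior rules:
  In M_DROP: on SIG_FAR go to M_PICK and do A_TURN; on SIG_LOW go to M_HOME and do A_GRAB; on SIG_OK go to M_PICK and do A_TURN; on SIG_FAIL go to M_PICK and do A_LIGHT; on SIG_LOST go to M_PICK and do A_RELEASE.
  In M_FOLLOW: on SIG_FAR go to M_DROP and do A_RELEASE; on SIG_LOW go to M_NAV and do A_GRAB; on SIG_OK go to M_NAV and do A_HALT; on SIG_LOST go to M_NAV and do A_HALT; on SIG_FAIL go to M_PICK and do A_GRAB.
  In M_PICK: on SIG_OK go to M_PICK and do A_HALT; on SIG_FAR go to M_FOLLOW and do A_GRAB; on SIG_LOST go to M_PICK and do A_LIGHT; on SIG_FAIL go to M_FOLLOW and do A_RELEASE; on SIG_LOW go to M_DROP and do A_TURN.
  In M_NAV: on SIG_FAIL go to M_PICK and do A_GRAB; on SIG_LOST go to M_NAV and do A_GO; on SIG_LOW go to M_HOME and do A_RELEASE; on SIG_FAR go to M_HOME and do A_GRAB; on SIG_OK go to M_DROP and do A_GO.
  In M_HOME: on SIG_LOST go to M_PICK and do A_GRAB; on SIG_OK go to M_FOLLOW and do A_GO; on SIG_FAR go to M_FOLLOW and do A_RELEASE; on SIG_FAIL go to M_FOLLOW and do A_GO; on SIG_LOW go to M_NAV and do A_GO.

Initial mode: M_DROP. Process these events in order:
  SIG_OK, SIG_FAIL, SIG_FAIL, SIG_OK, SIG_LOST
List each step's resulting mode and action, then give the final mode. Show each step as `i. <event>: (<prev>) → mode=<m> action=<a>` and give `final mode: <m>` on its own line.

1. SIG_OK: (M_DROP) → mode=M_PICK action=A_TURN
2. SIG_FAIL: (M_PICK) → mode=M_FOLLOW action=A_RELEASE
3. SIG_FAIL: (M_FOLLOW) → mode=M_PICK action=A_GRAB
4. SIG_OK: (M_PICK) → mode=M_PICK action=A_HALT
5. SIG_LOST: (M_PICK) → mode=M_PICK action=A_LIGHT

final mode: M_PICK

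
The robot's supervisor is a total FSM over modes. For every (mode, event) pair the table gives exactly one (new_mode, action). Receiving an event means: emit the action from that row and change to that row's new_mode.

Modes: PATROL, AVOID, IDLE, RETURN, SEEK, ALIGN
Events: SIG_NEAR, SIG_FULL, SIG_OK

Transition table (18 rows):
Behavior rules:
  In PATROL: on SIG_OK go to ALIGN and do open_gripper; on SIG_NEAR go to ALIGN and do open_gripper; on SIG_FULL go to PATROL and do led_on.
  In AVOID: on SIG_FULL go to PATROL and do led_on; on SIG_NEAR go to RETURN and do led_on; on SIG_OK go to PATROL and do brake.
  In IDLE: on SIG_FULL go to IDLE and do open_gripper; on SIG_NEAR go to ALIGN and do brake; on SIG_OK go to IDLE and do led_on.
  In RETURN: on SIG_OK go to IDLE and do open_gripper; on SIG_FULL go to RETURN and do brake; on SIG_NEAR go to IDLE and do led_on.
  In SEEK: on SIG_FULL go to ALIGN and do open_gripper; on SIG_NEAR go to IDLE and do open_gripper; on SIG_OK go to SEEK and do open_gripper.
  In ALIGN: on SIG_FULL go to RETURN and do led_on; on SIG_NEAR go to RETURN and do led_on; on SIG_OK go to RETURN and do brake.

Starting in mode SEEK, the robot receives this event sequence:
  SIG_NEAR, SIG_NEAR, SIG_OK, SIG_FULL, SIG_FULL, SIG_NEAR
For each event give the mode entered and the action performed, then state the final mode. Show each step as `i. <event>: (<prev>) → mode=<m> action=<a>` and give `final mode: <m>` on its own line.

1. SIG_NEAR: (SEEK) → mode=IDLE action=open_gripper
2. SIG_NEAR: (IDLE) → mode=ALIGN action=brake
3. SIG_OK: (ALIGN) → mode=RETURN action=brake
4. SIG_FULL: (RETURN) → mode=RETURN action=brake
5. SIG_FULL: (RETURN) → mode=RETURN action=brake
6. SIG_NEAR: (RETURN) → mode=IDLE action=led_on

final mode: IDLE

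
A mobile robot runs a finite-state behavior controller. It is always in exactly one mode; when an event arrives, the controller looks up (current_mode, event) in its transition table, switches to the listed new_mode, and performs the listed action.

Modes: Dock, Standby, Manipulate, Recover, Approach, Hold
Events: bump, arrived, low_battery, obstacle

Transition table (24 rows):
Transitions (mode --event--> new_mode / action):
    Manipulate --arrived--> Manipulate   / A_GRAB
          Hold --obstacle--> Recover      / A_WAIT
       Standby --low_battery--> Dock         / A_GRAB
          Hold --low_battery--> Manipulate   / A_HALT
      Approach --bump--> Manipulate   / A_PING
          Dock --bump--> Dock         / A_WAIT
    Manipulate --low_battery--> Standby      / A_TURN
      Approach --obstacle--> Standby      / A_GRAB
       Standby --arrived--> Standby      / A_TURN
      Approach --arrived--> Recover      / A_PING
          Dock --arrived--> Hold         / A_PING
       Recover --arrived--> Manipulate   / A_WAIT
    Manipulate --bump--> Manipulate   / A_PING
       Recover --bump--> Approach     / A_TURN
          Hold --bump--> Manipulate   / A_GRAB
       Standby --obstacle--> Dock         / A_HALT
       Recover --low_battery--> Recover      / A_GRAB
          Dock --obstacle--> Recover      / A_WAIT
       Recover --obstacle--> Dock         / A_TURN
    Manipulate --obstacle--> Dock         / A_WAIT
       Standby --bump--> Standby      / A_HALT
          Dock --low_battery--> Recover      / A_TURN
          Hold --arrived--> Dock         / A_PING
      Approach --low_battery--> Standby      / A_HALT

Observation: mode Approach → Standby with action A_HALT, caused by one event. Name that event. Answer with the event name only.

low_battery

try bump: (Approach, bump) → (Manipulate, A_PING)
try arrived: (Approach, arrived) → (Recover, A_PING)
try low_battery: (Approach, low_battery) → (Standby, A_HALT)  ← matches
try obstacle: (Approach, obstacle) → (Standby, A_GRAB)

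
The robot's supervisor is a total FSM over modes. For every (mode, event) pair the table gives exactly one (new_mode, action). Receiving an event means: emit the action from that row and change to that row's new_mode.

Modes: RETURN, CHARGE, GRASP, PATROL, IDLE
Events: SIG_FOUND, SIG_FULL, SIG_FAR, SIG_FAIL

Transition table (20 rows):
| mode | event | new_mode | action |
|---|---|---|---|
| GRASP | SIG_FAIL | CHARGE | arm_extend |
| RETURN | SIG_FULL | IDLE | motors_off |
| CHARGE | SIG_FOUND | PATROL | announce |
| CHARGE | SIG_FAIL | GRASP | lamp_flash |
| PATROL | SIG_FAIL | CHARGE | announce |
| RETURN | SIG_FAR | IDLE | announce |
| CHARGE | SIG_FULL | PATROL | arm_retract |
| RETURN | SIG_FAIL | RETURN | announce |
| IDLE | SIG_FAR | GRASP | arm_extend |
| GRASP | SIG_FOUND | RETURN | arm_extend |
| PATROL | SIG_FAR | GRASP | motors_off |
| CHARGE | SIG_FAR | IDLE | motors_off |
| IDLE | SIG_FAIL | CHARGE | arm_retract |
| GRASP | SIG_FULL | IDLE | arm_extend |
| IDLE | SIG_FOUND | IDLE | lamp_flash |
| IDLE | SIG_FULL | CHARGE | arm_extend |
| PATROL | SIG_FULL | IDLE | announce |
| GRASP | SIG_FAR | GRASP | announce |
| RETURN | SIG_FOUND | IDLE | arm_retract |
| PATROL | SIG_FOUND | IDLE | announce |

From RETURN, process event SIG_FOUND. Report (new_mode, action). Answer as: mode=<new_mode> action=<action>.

mode=IDLE action=arm_retract

current mode = RETURN; filter table to that mode:
  (RETURN, SIG_FULL) → (IDLE, motors_off)
  (RETURN, SIG_FAR) → (IDLE, announce)
  (RETURN, SIG_FAIL) → (RETURN, announce)
  (RETURN, SIG_FOUND) → (IDLE, arm_retract)  ← event matches
event = SIG_FOUND selects (IDLE, arm_retract)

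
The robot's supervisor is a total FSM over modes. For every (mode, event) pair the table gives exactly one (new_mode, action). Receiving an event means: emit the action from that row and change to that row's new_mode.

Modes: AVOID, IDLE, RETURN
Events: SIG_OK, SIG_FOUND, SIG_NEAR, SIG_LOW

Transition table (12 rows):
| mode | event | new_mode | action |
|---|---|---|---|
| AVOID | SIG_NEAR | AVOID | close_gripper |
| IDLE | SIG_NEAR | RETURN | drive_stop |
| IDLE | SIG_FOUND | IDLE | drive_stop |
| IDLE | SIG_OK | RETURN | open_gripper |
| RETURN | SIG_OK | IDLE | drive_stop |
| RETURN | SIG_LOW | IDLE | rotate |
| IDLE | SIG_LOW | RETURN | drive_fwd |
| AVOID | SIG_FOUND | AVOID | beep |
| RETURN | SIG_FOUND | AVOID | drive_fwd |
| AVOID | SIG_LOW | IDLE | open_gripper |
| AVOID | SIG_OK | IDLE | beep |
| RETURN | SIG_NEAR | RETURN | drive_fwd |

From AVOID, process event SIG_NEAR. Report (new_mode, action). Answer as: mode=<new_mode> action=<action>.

current mode = AVOID; filter table to that mode:
  (AVOID, SIG_NEAR) → (AVOID, close_gripper)  ← event matches
  (AVOID, SIG_FOUND) → (AVOID, beep)
  (AVOID, SIG_LOW) → (IDLE, open_gripper)
  (AVOID, SIG_OK) → (IDLE, beep)
event = SIG_NEAR selects (AVOID, close_gripper)

mode=AVOID action=close_gripper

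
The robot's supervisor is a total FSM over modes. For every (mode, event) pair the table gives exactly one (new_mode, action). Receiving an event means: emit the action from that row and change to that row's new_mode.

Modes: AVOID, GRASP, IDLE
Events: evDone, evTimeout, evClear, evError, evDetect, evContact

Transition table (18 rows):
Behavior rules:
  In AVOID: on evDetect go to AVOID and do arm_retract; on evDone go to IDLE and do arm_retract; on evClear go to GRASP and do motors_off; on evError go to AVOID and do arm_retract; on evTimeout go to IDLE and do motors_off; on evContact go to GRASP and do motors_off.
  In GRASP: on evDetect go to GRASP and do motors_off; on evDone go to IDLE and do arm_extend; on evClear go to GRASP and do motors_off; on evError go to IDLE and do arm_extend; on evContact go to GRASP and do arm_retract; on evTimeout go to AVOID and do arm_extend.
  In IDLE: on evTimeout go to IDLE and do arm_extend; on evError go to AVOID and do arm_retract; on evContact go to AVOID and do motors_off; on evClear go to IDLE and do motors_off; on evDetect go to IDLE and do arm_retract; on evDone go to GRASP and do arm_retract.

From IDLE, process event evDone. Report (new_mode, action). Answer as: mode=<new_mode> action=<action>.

current mode = IDLE; filter table to that mode:
  (IDLE, evTimeout) → (IDLE, arm_extend)
  (IDLE, evError) → (AVOID, arm_retract)
  (IDLE, evContact) → (AVOID, motors_off)
  (IDLE, evClear) → (IDLE, motors_off)
  (IDLE, evDetect) → (IDLE, arm_retract)
  (IDLE, evDone) → (GRASP, arm_retract)  ← event matches
event = evDone selects (GRASP, arm_retract)

mode=GRASP action=arm_retract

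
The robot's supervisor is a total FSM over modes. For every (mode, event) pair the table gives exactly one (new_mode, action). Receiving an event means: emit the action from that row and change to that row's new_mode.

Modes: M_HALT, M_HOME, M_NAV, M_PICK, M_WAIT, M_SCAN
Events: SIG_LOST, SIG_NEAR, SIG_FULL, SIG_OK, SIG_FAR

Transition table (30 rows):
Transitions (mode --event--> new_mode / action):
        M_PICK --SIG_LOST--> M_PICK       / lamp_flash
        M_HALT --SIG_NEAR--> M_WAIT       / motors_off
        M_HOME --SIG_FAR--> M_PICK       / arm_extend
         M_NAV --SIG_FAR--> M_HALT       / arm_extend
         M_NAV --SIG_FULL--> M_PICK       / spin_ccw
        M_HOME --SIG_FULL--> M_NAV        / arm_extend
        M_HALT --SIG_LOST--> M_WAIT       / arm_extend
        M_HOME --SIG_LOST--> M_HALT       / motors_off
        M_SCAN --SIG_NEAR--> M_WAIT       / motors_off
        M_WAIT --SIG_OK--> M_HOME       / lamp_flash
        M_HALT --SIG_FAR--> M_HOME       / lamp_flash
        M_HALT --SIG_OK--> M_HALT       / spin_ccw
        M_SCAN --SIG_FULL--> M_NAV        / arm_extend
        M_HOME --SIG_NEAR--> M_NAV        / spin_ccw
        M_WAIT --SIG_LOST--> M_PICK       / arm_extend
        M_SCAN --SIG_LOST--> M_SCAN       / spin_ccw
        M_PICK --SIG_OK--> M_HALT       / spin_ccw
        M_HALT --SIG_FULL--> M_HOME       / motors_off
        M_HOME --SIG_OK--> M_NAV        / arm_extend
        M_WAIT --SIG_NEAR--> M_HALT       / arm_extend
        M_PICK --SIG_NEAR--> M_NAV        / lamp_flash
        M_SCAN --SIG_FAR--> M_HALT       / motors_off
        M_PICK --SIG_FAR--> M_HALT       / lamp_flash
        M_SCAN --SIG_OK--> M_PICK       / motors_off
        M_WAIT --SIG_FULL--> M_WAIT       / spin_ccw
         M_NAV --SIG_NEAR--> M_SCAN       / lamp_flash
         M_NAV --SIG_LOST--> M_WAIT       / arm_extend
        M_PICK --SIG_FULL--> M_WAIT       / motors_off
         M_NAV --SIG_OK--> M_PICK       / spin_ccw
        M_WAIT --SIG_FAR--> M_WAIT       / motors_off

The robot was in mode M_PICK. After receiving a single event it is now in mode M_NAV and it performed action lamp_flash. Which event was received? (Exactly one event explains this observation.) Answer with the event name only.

try SIG_LOST: (M_PICK, SIG_LOST) → (M_PICK, lamp_flash)
try SIG_NEAR: (M_PICK, SIG_NEAR) → (M_NAV, lamp_flash)  ← matches
try SIG_FULL: (M_PICK, SIG_FULL) → (M_WAIT, motors_off)
try SIG_OK: (M_PICK, SIG_OK) → (M_HALT, spin_ccw)
try SIG_FAR: (M_PICK, SIG_FAR) → (M_HALT, lamp_flash)

SIG_NEAR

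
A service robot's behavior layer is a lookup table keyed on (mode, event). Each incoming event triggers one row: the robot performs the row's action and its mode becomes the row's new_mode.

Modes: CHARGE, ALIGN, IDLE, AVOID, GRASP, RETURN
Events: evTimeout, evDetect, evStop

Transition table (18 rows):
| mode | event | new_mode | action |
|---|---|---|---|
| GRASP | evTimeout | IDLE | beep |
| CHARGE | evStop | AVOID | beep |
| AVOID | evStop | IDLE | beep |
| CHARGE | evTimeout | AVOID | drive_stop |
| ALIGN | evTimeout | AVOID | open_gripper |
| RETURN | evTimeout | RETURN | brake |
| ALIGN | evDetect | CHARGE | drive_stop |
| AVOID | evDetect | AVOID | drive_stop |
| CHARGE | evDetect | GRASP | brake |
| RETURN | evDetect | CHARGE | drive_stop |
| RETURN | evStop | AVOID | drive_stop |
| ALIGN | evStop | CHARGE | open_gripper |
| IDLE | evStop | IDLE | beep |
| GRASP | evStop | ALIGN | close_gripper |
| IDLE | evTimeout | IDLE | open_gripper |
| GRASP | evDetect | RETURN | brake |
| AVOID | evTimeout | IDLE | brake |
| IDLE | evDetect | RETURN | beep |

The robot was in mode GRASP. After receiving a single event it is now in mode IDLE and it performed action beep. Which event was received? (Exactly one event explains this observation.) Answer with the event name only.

try evTimeout: (GRASP, evTimeout) → (IDLE, beep)  ← matches
try evDetect: (GRASP, evDetect) → (RETURN, brake)
try evStop: (GRASP, evStop) → (ALIGN, close_gripper)

evTimeout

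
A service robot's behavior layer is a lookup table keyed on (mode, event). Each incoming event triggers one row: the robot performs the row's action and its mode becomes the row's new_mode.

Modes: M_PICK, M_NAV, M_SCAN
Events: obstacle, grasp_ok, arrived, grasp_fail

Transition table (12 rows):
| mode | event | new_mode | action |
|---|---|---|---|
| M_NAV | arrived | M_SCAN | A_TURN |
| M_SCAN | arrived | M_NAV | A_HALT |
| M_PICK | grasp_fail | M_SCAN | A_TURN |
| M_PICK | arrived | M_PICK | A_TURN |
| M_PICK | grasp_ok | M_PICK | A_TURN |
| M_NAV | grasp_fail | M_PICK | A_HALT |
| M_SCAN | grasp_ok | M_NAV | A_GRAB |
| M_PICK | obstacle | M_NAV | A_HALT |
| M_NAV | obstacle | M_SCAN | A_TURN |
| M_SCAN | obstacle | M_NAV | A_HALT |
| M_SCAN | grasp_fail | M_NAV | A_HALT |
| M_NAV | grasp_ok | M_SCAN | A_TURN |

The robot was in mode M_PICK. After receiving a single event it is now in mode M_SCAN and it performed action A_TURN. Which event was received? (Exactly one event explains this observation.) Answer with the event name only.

try obstacle: (M_PICK, obstacle) → (M_NAV, A_HALT)
try grasp_ok: (M_PICK, grasp_ok) → (M_PICK, A_TURN)
try arrived: (M_PICK, arrived) → (M_PICK, A_TURN)
try grasp_fail: (M_PICK, grasp_fail) → (M_SCAN, A_TURN)  ← matches

grasp_fail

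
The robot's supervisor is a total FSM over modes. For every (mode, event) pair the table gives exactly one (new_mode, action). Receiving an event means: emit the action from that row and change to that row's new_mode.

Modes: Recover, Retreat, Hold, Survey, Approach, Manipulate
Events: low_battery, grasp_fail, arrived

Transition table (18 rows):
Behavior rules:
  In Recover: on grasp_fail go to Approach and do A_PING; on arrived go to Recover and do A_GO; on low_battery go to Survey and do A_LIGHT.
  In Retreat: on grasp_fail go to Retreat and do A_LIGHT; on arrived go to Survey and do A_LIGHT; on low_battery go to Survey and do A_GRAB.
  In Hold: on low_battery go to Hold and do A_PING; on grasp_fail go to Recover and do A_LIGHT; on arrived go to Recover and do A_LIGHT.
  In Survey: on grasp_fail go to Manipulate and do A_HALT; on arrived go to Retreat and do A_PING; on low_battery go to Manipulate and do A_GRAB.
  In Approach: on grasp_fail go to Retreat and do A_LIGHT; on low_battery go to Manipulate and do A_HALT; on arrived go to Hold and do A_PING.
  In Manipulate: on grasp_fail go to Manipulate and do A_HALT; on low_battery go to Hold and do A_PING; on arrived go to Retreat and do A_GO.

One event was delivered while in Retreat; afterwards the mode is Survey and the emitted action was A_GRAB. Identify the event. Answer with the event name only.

try low_battery: (Retreat, low_battery) → (Survey, A_GRAB)  ← matches
try grasp_fail: (Retreat, grasp_fail) → (Retreat, A_LIGHT)
try arrived: (Retreat, arrived) → (Survey, A_LIGHT)

low_battery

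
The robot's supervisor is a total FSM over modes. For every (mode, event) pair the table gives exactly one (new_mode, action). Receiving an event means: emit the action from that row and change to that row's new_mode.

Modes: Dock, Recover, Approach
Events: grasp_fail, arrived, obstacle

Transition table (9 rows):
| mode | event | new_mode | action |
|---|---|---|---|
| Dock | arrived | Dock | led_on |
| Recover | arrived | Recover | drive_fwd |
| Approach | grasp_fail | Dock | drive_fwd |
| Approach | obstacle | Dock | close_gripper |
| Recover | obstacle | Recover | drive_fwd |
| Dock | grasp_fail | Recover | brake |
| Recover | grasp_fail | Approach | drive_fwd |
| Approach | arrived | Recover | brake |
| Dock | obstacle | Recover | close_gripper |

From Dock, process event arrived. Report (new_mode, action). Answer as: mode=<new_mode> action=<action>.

current mode = Dock; filter table to that mode:
  (Dock, arrived) → (Dock, led_on)  ← event matches
  (Dock, grasp_fail) → (Recover, brake)
  (Dock, obstacle) → (Recover, close_gripper)
event = arrived selects (Dock, led_on)

mode=Dock action=led_on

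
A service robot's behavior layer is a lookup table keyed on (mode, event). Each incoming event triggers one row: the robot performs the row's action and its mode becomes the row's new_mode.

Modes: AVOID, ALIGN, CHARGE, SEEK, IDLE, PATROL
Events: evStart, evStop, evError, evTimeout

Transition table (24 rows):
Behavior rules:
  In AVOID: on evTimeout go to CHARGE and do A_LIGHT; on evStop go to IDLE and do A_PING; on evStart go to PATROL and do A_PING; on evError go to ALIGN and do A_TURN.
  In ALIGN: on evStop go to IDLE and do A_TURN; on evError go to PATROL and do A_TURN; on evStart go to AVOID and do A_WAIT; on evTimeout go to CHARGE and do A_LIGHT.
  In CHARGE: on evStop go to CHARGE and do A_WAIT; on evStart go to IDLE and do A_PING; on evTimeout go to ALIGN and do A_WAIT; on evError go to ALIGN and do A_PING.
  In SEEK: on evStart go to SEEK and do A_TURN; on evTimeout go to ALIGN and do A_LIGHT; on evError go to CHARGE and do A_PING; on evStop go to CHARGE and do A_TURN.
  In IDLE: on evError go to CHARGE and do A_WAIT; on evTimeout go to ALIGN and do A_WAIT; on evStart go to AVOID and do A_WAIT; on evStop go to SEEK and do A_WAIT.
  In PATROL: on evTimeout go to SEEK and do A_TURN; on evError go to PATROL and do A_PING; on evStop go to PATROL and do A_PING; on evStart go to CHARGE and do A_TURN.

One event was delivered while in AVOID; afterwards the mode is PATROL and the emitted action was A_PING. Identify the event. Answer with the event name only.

try evStart: (AVOID, evStart) → (PATROL, A_PING)  ← matches
try evStop: (AVOID, evStop) → (IDLE, A_PING)
try evError: (AVOID, evError) → (ALIGN, A_TURN)
try evTimeout: (AVOID, evTimeout) → (CHARGE, A_LIGHT)

evStart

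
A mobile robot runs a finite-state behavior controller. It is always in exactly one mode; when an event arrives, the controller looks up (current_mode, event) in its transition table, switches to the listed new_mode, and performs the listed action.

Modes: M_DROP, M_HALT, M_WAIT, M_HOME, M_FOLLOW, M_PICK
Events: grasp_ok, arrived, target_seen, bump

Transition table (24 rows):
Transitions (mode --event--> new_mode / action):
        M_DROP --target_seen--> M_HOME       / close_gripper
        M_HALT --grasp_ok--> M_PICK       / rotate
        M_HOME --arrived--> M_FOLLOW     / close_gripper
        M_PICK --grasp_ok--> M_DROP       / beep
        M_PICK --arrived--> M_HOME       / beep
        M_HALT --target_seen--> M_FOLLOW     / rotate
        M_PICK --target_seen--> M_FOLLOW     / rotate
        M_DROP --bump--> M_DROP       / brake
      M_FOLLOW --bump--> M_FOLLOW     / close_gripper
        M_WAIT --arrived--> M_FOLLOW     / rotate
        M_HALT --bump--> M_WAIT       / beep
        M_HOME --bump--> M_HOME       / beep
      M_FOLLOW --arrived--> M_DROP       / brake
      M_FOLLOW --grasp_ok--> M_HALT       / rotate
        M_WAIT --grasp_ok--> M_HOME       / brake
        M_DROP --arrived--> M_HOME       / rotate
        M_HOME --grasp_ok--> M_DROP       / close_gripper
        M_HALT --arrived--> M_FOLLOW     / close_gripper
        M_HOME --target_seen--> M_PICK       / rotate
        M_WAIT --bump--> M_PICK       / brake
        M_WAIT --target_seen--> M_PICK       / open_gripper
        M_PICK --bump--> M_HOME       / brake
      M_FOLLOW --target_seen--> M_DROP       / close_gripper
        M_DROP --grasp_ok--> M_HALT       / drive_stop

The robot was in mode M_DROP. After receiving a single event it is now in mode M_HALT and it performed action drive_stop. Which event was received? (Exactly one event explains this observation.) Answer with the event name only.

grasp_ok

try grasp_ok: (M_DROP, grasp_ok) → (M_HALT, drive_stop)  ← matches
try arrived: (M_DROP, arrived) → (M_HOME, rotate)
try target_seen: (M_DROP, target_seen) → (M_HOME, close_gripper)
try bump: (M_DROP, bump) → (M_DROP, brake)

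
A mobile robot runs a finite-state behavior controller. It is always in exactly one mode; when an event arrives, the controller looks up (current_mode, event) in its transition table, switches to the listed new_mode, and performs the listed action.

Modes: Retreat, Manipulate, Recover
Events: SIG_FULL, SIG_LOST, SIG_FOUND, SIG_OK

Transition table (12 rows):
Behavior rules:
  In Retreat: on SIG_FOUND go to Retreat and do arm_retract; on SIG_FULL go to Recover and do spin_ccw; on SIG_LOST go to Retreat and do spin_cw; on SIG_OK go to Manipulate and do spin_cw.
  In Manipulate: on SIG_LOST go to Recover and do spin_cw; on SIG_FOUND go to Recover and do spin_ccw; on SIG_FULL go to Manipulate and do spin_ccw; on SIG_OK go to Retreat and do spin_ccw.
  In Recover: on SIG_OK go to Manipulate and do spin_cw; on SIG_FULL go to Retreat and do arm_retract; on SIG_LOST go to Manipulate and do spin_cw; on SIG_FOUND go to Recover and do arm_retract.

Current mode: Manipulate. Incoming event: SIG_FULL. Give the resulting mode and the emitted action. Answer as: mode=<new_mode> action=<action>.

mode=Manipulate action=spin_ccw

current mode = Manipulate; filter table to that mode:
  (Manipulate, SIG_LOST) → (Recover, spin_cw)
  (Manipulate, SIG_FOUND) → (Recover, spin_ccw)
  (Manipulate, SIG_FULL) → (Manipulate, spin_ccw)  ← event matches
  (Manipulate, SIG_OK) → (Retreat, spin_ccw)
event = SIG_FULL selects (Manipulate, spin_ccw)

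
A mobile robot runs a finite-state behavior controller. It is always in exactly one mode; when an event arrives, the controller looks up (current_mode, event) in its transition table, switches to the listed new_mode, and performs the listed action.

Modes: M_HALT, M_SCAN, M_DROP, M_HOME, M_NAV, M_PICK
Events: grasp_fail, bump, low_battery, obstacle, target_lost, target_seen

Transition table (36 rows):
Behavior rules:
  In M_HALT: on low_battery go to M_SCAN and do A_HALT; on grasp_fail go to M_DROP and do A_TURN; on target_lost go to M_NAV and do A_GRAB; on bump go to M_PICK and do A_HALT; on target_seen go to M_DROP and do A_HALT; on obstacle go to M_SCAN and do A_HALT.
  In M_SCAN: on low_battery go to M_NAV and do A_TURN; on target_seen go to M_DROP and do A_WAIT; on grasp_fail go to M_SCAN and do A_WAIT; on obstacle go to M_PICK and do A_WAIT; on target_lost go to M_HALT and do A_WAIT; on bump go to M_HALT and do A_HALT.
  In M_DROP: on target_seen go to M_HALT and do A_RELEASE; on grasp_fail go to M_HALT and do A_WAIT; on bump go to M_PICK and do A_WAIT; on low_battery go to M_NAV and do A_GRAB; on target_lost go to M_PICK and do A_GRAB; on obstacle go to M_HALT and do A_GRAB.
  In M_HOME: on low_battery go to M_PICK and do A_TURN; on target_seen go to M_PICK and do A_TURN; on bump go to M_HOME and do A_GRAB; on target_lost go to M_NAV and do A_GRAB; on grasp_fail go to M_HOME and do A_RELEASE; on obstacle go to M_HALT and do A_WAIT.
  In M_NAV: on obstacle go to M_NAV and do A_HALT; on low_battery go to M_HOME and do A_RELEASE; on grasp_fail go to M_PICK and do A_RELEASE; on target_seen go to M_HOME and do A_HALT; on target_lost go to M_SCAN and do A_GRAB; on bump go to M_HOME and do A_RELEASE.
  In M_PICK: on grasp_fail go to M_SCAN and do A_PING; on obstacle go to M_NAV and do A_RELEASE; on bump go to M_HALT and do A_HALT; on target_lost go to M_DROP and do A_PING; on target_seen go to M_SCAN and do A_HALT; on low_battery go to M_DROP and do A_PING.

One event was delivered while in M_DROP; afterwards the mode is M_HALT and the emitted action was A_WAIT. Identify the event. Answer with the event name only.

try grasp_fail: (M_DROP, grasp_fail) → (M_HALT, A_WAIT)  ← matches
try bump: (M_DROP, bump) → (M_PICK, A_WAIT)
try low_battery: (M_DROP, low_battery) → (M_NAV, A_GRAB)
try obstacle: (M_DROP, obstacle) → (M_HALT, A_GRAB)
try target_lost: (M_DROP, target_lost) → (M_PICK, A_GRAB)
try target_seen: (M_DROP, target_seen) → (M_HALT, A_RELEASE)

grasp_fail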